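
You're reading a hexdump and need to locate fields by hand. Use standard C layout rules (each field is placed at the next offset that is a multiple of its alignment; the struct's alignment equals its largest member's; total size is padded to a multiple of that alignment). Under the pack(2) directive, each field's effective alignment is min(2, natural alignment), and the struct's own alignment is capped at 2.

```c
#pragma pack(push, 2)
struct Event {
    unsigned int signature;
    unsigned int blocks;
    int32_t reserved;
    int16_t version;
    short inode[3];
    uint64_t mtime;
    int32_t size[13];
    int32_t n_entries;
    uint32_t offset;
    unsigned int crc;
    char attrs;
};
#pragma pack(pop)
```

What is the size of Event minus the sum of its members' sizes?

1

signature at 0 (size 4, align 2) → ends 4
blocks at 4 (size 4, align 2) → ends 8
reserved at 8 (size 4, align 2) → ends 12
version at 12 (size 2, align 2) → ends 14
inode at 14 (size 6, align 2) → ends 20
mtime at 20 (size 8, align 2) → ends 28
size at 28 (size 52, align 2) → ends 80
n_entries at 80 (size 4, align 2) → ends 84
offset at 84 (size 4, align 2) → ends 88
crc at 88 (size 4, align 2) → ends 92
attrs at 92 (size 1, align 1) → ends 93
tail pad 1 to reach multiple of 2
total 94 bytes, alignment 2
data bytes 93, size 94 → padding 1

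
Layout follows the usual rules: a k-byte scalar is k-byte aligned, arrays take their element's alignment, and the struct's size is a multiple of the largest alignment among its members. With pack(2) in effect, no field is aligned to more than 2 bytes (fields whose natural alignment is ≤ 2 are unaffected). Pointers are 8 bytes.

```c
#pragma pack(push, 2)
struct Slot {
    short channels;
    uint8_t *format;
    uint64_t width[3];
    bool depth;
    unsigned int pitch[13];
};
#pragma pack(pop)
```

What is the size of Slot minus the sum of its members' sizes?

@0: channels [2B, align 2] → 2
@2: format [8B, align 2] → 10
@10: width [24B, align 2] → 34
@34: depth [1B, align 1] → 35
+1 pad (align 2)
@36: pitch [52B, align 2] → 88
size 88, align 2
data bytes 87, size 88 → padding 1

1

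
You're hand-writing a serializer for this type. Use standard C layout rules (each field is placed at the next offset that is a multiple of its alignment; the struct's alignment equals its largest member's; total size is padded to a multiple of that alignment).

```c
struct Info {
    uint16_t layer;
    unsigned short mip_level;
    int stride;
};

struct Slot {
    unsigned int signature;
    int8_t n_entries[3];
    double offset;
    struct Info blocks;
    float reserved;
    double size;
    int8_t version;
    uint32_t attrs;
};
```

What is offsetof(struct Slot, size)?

32

Info: 0..2  layer  (2B, 2-aligned); 2..4  mip_level  (2B, 2-aligned); 4..8  stride  (4B, 4-aligned); sizeof = 8, alignof = 4
0..4  signature  (4B, 4-aligned)
4..7  n_entries  (3B, 1-aligned)
7..8  -- padding (1B)
8..16  offset  (8B, 8-aligned)
16..24  blocks  (8B, 4-aligned)
24..28  reserved  (4B, 4-aligned)
28..32  -- padding (4B)
32..40  size  (8B, 8-aligned)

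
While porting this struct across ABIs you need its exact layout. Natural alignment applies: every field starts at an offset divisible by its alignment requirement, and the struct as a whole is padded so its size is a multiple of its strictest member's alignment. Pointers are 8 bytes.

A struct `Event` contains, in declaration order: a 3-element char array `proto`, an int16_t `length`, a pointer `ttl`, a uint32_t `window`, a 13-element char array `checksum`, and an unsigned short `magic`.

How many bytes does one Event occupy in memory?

40

0..3  proto  (3B, 1-aligned)
3..4  -- padding (1B)
4..6  length  (2B, 2-aligned)
6..8  -- padding (2B)
8..16  ttl  (8B, 8-aligned)
16..20  window  (4B, 4-aligned)
20..33  checksum  (13B, 1-aligned)
33..34  -- padding (1B)
34..36  magic  (2B, 2-aligned)
36..40  -- tail padding (4B)
sizeof = 40, alignof = 8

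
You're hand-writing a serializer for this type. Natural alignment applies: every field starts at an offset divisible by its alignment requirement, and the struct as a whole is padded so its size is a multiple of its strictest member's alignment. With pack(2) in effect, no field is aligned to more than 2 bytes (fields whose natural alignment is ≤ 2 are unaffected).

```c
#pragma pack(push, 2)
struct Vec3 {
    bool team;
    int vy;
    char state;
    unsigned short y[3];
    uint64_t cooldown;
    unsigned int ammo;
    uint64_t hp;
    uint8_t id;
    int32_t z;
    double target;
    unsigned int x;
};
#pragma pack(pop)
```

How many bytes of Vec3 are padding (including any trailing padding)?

3

@0: team [1B, align 1] → 1
+1 pad (align 2)
@2: vy [4B, align 2] → 6
@6: state [1B, align 1] → 7
+1 pad (align 2)
@8: y [6B, align 2] → 14
@14: cooldown [8B, align 2] → 22
@22: ammo [4B, align 2] → 26
@26: hp [8B, align 2] → 34
@34: id [1B, align 1] → 35
+1 pad (align 2)
@36: z [4B, align 2] → 40
@40: target [8B, align 2] → 48
@48: x [4B, align 2] → 52
size 52, align 2
data bytes 49, size 52 → padding 3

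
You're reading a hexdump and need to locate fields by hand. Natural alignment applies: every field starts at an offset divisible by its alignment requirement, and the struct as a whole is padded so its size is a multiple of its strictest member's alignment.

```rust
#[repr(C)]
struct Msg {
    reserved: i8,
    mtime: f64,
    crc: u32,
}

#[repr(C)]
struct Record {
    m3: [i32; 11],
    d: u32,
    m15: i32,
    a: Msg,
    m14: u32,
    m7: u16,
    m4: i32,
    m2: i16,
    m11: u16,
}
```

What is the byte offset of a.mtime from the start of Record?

64

Msg: @0: reserved [1B, align 1] → 1; +7 pad (align 8); @8: mtime [8B, align 8] → 16; @16: crc [4B, align 4] → 20; +4 tail pad (align 8); size 24, align 8
@0: m3 [44B, align 4] → 44
@44: d [4B, align 4] → 48
@48: m15 [4B, align 4] → 52
+4 pad (align 8)
@56: a [24B, align 8] → 80
within Msg: mtime at 8
56 + 8 = 64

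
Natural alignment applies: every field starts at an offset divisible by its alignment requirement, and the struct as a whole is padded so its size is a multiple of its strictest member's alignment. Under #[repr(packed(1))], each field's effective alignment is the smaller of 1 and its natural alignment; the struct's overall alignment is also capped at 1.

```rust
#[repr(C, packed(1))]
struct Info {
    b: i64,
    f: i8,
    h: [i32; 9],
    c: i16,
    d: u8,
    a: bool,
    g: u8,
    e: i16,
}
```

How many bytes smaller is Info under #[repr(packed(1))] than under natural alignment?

4

natural layout:
  @0: b [8B, align 8] → 8
  @8: f [1B, align 1] → 9
  +3 pad (align 4)
  @12: h [36B, align 4] → 48
  @48: c [2B, align 2] → 50
  @50: d [1B, align 1] → 51
  @51: a [1B, align 1] → 52
  @52: g [1B, align 1] → 53
  +1 pad (align 2)
  @54: e [2B, align 2] → 56
  size 56, align 8
packed(1) layout:
  @0: b [8B, align 1] → 8
  @8: f [1B, align 1] → 9
  @9: h [36B, align 1] → 45
  @45: c [2B, align 1] → 47
  @47: d [1B, align 1] → 48
  @48: a [1B, align 1] → 49
  @49: g [1B, align 1] → 50
  @50: e [2B, align 1] → 52
  size 52, align 1
56 − 52 = 4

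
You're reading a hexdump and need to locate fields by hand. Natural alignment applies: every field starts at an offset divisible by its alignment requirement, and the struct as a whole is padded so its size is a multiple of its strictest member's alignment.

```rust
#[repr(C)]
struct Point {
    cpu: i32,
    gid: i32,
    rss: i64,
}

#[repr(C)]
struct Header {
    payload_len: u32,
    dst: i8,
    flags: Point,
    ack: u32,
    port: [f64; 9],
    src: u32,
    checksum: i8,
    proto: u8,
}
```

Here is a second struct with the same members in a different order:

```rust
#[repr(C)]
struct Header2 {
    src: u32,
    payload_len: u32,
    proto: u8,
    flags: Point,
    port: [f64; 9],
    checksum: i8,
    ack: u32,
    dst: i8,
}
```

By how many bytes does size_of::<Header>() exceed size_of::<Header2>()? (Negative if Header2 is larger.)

Point: @0: cpu [4B, align 4] → 4; @4: gid [4B, align 4] → 8; @8: rss [8B, align 8] → 16; size 16, align 8
@0: payload_len [4B, align 4] → 4
@4: dst [1B, align 1] → 5
+3 pad (align 8)
@8: flags [16B, align 8] → 24
@24: ack [4B, align 4] → 28
+4 pad (align 8)
@32: port [72B, align 8] → 104
@104: src [4B, align 4] → 108
@108: checksum [1B, align 1] → 109
@109: proto [1B, align 1] → 110
+2 tail pad (align 8)
size 112, align 8
— Header2 —
@0: src [4B, align 4] → 4
@4: payload_len [4B, align 4] → 8
@8: proto [1B, align 1] → 9
+7 pad (align 8)
@16: flags [16B, align 8] → 32
@32: port [72B, align 8] → 104
@104: checksum [1B, align 1] → 105
+3 pad (align 4)
@108: ack [4B, align 4] → 112
@112: dst [1B, align 1] → 113
+7 tail pad (align 8)
size 120, align 8
112 − 120 = -8

-8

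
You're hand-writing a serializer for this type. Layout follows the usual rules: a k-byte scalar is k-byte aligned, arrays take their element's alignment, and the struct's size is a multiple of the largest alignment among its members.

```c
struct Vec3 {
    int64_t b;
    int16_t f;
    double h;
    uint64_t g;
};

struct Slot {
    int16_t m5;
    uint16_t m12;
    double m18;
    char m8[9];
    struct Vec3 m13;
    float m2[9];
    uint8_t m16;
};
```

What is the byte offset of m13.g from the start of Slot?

56

Vec3: b at 0 (size 8, align 8) → ends 8; f at 8 (size 2, align 2) → ends 10; pad 6 to align 8 for h; h at 16 (size 8, align 8) → ends 24; g at 24 (size 8, align 8) → ends 32; total 32 bytes, alignment 8
m5 at 0 (size 2, align 2) → ends 2
m12 at 2 (size 2, align 2) → ends 4
pad 4 to align 8 for m18
m18 at 8 (size 8, align 8) → ends 16
m8 at 16 (size 9, align 1) → ends 25
pad 7 to align 8 for m13
m13 at 32 (size 32, align 8) → ends 64
within Vec3: g at 24
32 + 24 = 56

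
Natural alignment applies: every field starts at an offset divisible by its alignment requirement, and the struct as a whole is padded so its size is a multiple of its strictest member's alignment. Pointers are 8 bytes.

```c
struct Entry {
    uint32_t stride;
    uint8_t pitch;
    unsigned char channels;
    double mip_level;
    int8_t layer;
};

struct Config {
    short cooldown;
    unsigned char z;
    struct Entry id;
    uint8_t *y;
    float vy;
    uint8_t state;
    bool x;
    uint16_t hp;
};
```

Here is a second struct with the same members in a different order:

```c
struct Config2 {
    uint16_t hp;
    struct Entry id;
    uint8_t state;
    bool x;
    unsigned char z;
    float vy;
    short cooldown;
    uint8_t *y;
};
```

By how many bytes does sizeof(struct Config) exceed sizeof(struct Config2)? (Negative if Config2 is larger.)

-8

Entry: stride at 0 (size 4, align 4) → ends 4; pitch at 4 (size 1, align 1) → ends 5; channels at 5 (size 1, align 1) → ends 6; pad 2 to align 8 for mip_level; mip_level at 8 (size 8, align 8) → ends 16; layer at 16 (size 1, align 1) → ends 17; tail pad 7 to reach multiple of 8; total 24 bytes, alignment 8
cooldown at 0 (size 2, align 2) → ends 2
z at 2 (size 1, align 1) → ends 3
pad 5 to align 8 for id
id at 8 (size 24, align 8) → ends 32
y at 32 (size 8, align 8) → ends 40
vy at 40 (size 4, align 4) → ends 44
state at 44 (size 1, align 1) → ends 45
x at 45 (size 1, align 1) → ends 46
hp at 46 (size 2, align 2) → ends 48
total 48 bytes, alignment 8
— Config2 —
hp at 0 (size 2, align 2) → ends 2
pad 6 to align 8 for id
id at 8 (size 24, align 8) → ends 32
state at 32 (size 1, align 1) → ends 33
x at 33 (size 1, align 1) → ends 34
z at 34 (size 1, align 1) → ends 35
pad 1 to align 4 for vy
vy at 36 (size 4, align 4) → ends 40
cooldown at 40 (size 2, align 2) → ends 42
pad 6 to align 8 for y
y at 48 (size 8, align 8) → ends 56
total 56 bytes, alignment 8
48 − 56 = -8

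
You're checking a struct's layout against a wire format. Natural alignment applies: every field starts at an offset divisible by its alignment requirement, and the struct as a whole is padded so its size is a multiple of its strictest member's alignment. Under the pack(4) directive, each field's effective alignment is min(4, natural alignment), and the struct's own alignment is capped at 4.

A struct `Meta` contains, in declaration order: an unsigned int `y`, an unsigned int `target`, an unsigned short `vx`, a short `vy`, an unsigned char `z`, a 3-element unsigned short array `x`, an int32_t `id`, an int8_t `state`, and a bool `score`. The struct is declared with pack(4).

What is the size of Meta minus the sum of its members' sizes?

3

0..4  y  (4B, 4-aligned)
4..8  target  (4B, 4-aligned)
8..10  vx  (2B, 2-aligned)
10..12  vy  (2B, 2-aligned)
12..13  z  (1B, 1-aligned)
13..14  -- padding (1B)
14..20  x  (6B, 2-aligned)
20..24  id  (4B, 4-aligned)
24..25  state  (1B, 1-aligned)
25..26  score  (1B, 1-aligned)
26..28  -- tail padding (2B)
sizeof = 28, alignof = 4
data bytes 25, size 28 → padding 3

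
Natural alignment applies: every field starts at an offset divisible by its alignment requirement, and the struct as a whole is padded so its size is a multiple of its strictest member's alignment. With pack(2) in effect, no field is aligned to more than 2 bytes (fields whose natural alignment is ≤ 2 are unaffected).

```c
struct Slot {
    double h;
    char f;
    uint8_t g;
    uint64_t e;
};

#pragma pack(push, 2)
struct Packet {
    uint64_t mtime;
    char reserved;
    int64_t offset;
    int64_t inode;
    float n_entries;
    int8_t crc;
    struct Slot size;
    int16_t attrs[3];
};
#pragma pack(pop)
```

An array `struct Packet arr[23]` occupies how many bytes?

Slot: 0..8  h  (8B, 8-aligned); 8..9  f  (1B, 1-aligned); 9..10  g  (1B, 1-aligned); 10..16  -- padding (6B); 16..24  e  (8B, 8-aligned); sizeof = 24, alignof = 8
0..8  mtime  (8B, 2-aligned)
8..9  reserved  (1B, 1-aligned)
9..10  -- padding (1B)
10..18  offset  (8B, 2-aligned)
18..26  inode  (8B, 2-aligned)
26..30  n_entries  (4B, 2-aligned)
30..31  crc  (1B, 1-aligned)
31..32  -- padding (1B)
32..56  size  (24B, 2-aligned)
56..62  attrs  (6B, 2-aligned)
sizeof = 62, alignof = 2
array of 23: 23 × 62 = 1426

1426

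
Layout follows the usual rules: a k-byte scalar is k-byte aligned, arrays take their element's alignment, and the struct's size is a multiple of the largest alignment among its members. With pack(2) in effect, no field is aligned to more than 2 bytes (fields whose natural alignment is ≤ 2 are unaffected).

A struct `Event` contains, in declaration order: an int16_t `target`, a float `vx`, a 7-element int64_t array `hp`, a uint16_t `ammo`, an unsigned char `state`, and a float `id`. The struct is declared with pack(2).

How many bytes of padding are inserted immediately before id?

target at 0 (size 2, align 2) → ends 2
vx at 2 (size 4, align 2) → ends 6
hp at 6 (size 56, align 2) → ends 62
ammo at 62 (size 2, align 2) → ends 64
state at 64 (size 1, align 1) → ends 65
pad 1 to align 2 for id
id at 66 (size 4, align 2) → ends 70

1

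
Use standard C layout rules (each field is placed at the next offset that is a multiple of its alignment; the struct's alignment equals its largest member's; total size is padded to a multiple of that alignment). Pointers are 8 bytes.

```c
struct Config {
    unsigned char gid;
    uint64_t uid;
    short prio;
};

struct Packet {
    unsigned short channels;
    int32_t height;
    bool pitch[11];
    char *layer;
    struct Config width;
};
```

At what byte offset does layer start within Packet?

Config: 0..1  gid  (1B, 1-aligned); 1..8  -- padding (7B); 8..16  uid  (8B, 8-aligned); 16..18  prio  (2B, 2-aligned); 18..24  -- tail padding (6B); sizeof = 24, alignof = 8
0..2  channels  (2B, 2-aligned)
2..4  -- padding (2B)
4..8  height  (4B, 4-aligned)
8..19  pitch  (11B, 1-aligned)
19..24  -- padding (5B)
24..32  layer  (8B, 8-aligned)

24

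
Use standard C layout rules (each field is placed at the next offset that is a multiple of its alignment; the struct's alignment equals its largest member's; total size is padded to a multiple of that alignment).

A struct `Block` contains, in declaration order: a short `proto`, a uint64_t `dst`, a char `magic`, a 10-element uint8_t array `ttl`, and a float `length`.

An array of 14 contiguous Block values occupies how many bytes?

proto at 0 (size 2, align 2) → ends 2
pad 6 to align 8 for dst
dst at 8 (size 8, align 8) → ends 16
magic at 16 (size 1, align 1) → ends 17
ttl at 17 (size 10, align 1) → ends 27
pad 1 to align 4 for length
length at 28 (size 4, align 4) → ends 32
total 32 bytes, alignment 8
array of 14: 14 × 32 = 448

448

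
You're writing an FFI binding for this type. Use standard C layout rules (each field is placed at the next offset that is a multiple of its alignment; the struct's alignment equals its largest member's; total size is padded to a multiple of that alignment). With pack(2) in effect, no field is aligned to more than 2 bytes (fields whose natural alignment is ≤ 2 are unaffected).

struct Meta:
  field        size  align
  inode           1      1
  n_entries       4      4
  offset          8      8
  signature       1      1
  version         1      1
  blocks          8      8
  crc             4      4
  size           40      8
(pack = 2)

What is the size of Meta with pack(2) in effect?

68

@0: inode [1B, align 1] → 1
+1 pad (align 2)
@2: n_entries [4B, align 2] → 6
@6: offset [8B, align 2] → 14
@14: signature [1B, align 1] → 15
@15: version [1B, align 1] → 16
@16: blocks [8B, align 2] → 24
@24: crc [4B, align 2] → 28
@28: size [40B, align 2] → 68
size 68, align 2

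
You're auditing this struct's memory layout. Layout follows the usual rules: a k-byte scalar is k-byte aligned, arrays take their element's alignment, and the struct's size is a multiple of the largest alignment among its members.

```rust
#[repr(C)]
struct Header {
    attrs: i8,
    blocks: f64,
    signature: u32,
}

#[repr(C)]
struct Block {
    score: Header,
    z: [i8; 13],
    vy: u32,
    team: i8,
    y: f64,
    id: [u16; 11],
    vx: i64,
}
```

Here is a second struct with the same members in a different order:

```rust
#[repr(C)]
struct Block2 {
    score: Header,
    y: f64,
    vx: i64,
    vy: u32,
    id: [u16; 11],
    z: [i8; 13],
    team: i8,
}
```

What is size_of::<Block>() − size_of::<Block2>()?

8

Header: 0..1  attrs  (1B, 1-aligned); 1..8  -- padding (7B); 8..16  blocks  (8B, 8-aligned); 16..20  signature  (4B, 4-aligned); 20..24  -- tail padding (4B); sizeof = 24, alignof = 8
0..24  score  (24B, 8-aligned)
24..37  z  (13B, 1-aligned)
37..40  -- padding (3B)
40..44  vy  (4B, 4-aligned)
44..45  team  (1B, 1-aligned)
45..48  -- padding (3B)
48..56  y  (8B, 8-aligned)
56..78  id  (22B, 2-aligned)
78..80  -- padding (2B)
80..88  vx  (8B, 8-aligned)
sizeof = 88, alignof = 8
— Block2 —
0..24  score  (24B, 8-aligned)
24..32  y  (8B, 8-aligned)
32..40  vx  (8B, 8-aligned)
40..44  vy  (4B, 4-aligned)
44..66  id  (22B, 2-aligned)
66..79  z  (13B, 1-aligned)
79..80  team  (1B, 1-aligned)
sizeof = 80, alignof = 8
88 − 80 = 8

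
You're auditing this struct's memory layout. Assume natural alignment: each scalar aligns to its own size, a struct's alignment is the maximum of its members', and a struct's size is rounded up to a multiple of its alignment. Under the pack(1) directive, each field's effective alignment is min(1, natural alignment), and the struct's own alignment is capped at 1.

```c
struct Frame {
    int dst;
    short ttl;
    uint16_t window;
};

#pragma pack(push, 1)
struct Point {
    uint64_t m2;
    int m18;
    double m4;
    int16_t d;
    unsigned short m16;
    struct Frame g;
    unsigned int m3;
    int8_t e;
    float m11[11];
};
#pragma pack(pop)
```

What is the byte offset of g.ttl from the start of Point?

Frame: 0..4  dst  (4B, 4-aligned); 4..6  ttl  (2B, 2-aligned); 6..8  window  (2B, 2-aligned); sizeof = 8, alignof = 4
0..8  m2  (8B, 1-aligned)
8..12  m18  (4B, 1-aligned)
12..20  m4  (8B, 1-aligned)
20..22  d  (2B, 1-aligned)
22..24  m16  (2B, 1-aligned)
24..32  g  (8B, 1-aligned)
within Frame: ttl at 4
24 + 4 = 28

28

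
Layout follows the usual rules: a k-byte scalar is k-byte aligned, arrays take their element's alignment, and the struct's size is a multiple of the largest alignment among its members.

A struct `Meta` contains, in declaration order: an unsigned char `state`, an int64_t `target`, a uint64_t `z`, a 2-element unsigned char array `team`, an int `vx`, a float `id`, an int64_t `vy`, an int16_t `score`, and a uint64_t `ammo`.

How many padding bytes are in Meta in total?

19

@0: state [1B, align 1] → 1
+7 pad (align 8)
@8: target [8B, align 8] → 16
@16: z [8B, align 8] → 24
@24: team [2B, align 1] → 26
+2 pad (align 4)
@28: vx [4B, align 4] → 32
@32: id [4B, align 4] → 36
+4 pad (align 8)
@40: vy [8B, align 8] → 48
@48: score [2B, align 2] → 50
+6 pad (align 8)
@56: ammo [8B, align 8] → 64
size 64, align 8
data bytes 45, size 64 → padding 19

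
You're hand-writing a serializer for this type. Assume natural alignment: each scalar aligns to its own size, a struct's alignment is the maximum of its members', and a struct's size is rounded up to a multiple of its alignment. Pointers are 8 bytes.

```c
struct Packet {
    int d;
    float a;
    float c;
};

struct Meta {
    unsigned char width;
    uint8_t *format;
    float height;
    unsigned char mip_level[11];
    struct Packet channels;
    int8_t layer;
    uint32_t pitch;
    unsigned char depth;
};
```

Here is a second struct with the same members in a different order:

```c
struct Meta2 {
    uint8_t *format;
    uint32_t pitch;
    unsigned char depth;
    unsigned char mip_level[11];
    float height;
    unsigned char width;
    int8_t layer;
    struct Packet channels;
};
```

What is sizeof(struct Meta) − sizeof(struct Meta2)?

Packet: @0: d [4B, align 4] → 4; @4: a [4B, align 4] → 8; @8: c [4B, align 4] → 12; size 12, align 4
@0: width [1B, align 1] → 1
+7 pad (align 8)
@8: format [8B, align 8] → 16
@16: height [4B, align 4] → 20
@20: mip_level [11B, align 1] → 31
+1 pad (align 4)
@32: channels [12B, align 4] → 44
@44: layer [1B, align 1] → 45
+3 pad (align 4)
@48: pitch [4B, align 4] → 52
@52: depth [1B, align 1] → 53
+3 tail pad (align 8)
size 56, align 8
— Meta2 —
@0: format [8B, align 8] → 8
@8: pitch [4B, align 4] → 12
@12: depth [1B, align 1] → 13
@13: mip_level [11B, align 1] → 24
@24: height [4B, align 4] → 28
@28: width [1B, align 1] → 29
@29: layer [1B, align 1] → 30
+2 pad (align 4)
@32: channels [12B, align 4] → 44
+4 tail pad (align 8)
size 48, align 8
56 − 48 = 8

8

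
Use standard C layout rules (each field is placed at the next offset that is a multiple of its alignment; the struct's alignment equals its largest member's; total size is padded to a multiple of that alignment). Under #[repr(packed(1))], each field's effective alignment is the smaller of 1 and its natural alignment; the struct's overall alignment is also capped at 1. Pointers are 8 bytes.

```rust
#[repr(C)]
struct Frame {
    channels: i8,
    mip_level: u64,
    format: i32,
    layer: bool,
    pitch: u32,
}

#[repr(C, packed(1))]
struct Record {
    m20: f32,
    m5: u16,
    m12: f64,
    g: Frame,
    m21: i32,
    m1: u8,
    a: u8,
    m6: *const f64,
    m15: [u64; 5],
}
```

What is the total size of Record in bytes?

100 bytes

Frame: channels at 0 (size 1, align 1) → ends 1; pad 7 to align 8 for mip_level; mip_level at 8 (size 8, align 8) → ends 16; format at 16 (size 4, align 4) → ends 20; layer at 20 (size 1, align 1) → ends 21; pad 3 to align 4 for pitch; pitch at 24 (size 4, align 4) → ends 28; tail pad 4 to reach multiple of 8; total 32 bytes, alignment 8
m20 at 0 (size 4, align 1) → ends 4
m5 at 4 (size 2, align 1) → ends 6
m12 at 6 (size 8, align 1) → ends 14
g at 14 (size 32, align 1) → ends 46
m21 at 46 (size 4, align 1) → ends 50
m1 at 50 (size 1, align 1) → ends 51
a at 51 (size 1, align 1) → ends 52
m6 at 52 (size 8, align 1) → ends 60
m15 at 60 (size 40, align 1) → ends 100
total 100 bytes, alignment 1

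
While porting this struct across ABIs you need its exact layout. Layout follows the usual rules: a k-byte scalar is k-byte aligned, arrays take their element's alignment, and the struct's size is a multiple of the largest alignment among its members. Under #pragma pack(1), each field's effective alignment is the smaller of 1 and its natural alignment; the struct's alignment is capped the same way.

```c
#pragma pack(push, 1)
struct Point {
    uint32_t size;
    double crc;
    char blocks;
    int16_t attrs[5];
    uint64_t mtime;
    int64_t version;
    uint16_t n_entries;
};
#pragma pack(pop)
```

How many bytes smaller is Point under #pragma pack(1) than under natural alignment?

15

natural layout:
  size at 0 (size 4, align 4) → ends 4
  pad 4 to align 8 for crc
  crc at 8 (size 8, align 8) → ends 16
  blocks at 16 (size 1, align 1) → ends 17
  pad 1 to align 2 for attrs
  attrs at 18 (size 10, align 2) → ends 28
  pad 4 to align 8 for mtime
  mtime at 32 (size 8, align 8) → ends 40
  version at 40 (size 8, align 8) → ends 48
  n_entries at 48 (size 2, align 2) → ends 50
  tail pad 6 to reach multiple of 8
  total 56 bytes, alignment 8
packed(1) layout:
  size at 0 (size 4, align 1) → ends 4
  crc at 4 (size 8, align 1) → ends 12
  blocks at 12 (size 1, align 1) → ends 13
  attrs at 13 (size 10, align 1) → ends 23
  mtime at 23 (size 8, align 1) → ends 31
  version at 31 (size 8, align 1) → ends 39
  n_entries at 39 (size 2, align 1) → ends 41
  total 41 bytes, alignment 1
56 − 41 = 15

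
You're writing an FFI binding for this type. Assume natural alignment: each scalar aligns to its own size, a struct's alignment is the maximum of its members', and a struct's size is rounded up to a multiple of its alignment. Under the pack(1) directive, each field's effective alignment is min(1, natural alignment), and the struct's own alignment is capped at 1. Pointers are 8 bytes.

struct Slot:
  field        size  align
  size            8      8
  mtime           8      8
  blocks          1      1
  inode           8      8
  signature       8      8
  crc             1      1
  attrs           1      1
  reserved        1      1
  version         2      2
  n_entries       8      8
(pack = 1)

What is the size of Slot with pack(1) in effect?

46

0..8  size  (8B, 1-aligned)
8..16  mtime  (8B, 1-aligned)
16..17  blocks  (1B, 1-aligned)
17..25  inode  (8B, 1-aligned)
25..33  signature  (8B, 1-aligned)
33..34  crc  (1B, 1-aligned)
34..35  attrs  (1B, 1-aligned)
35..36  reserved  (1B, 1-aligned)
36..38  version  (2B, 1-aligned)
38..46  n_entries  (8B, 1-aligned)
sizeof = 46, alignof = 1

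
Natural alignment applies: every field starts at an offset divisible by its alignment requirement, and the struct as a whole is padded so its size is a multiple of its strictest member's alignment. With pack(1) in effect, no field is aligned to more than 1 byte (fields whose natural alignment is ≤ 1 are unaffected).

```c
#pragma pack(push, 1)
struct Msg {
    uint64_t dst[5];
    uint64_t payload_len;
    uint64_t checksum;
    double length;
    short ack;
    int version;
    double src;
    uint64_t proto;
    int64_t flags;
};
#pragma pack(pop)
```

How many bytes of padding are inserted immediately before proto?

@0: dst [40B, align 1] → 40
@40: payload_len [8B, align 1] → 48
@48: checksum [8B, align 1] → 56
@56: length [8B, align 1] → 64
@64: ack [2B, align 1] → 66
@66: version [4B, align 1] → 70
@70: src [8B, align 1] → 78
@78: proto [8B, align 1] → 86

0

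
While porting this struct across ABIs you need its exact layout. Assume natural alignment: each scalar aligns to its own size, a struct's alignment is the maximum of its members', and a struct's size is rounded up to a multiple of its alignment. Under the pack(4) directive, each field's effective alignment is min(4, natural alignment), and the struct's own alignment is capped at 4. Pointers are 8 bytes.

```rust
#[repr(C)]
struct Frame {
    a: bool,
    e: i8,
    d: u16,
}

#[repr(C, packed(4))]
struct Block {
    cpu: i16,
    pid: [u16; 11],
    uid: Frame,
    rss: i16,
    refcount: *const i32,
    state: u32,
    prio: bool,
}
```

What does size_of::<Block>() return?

48 bytes

Frame: a at 0 (size 1, align 1) → ends 1; e at 1 (size 1, align 1) → ends 2; d at 2 (size 2, align 2) → ends 4; total 4 bytes, alignment 2
cpu at 0 (size 2, align 2) → ends 2
pid at 2 (size 22, align 2) → ends 24
uid at 24 (size 4, align 2) → ends 28
rss at 28 (size 2, align 2) → ends 30
pad 2 to align 4 for refcount
refcount at 32 (size 8, align 4) → ends 40
state at 40 (size 4, align 4) → ends 44
prio at 44 (size 1, align 1) → ends 45
tail pad 3 to reach multiple of 4
total 48 bytes, alignment 4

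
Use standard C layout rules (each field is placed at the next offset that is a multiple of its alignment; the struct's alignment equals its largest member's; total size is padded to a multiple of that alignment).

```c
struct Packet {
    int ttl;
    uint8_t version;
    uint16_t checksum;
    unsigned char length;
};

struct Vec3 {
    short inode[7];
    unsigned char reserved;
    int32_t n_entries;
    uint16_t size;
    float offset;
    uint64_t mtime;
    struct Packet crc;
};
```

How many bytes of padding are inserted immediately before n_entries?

Packet: @0: ttl [4B, align 4] → 4; @4: version [1B, align 1] → 5; +1 pad (align 2); @6: checksum [2B, align 2] → 8; @8: length [1B, align 1] → 9; +3 tail pad (align 4); size 12, align 4
@0: inode [14B, align 2] → 14
@14: reserved [1B, align 1] → 15
+1 pad (align 4)
@16: n_entries [4B, align 4] → 20

1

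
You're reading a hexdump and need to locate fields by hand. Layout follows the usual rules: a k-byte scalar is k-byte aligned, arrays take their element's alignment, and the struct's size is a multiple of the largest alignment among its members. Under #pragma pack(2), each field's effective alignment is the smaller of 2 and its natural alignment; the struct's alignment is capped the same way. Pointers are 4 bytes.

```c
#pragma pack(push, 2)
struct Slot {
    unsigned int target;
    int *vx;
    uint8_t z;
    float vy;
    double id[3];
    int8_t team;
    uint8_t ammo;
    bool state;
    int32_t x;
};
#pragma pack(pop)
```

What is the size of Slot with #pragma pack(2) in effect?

46

target at 0 (size 4, align 2) → ends 4
vx at 4 (size 4, align 2) → ends 8
z at 8 (size 1, align 1) → ends 9
pad 1 to align 2 for vy
vy at 10 (size 4, align 2) → ends 14
id at 14 (size 24, align 2) → ends 38
team at 38 (size 1, align 1) → ends 39
ammo at 39 (size 1, align 1) → ends 40
state at 40 (size 1, align 1) → ends 41
pad 1 to align 2 for x
x at 42 (size 4, align 2) → ends 46
total 46 bytes, alignment 2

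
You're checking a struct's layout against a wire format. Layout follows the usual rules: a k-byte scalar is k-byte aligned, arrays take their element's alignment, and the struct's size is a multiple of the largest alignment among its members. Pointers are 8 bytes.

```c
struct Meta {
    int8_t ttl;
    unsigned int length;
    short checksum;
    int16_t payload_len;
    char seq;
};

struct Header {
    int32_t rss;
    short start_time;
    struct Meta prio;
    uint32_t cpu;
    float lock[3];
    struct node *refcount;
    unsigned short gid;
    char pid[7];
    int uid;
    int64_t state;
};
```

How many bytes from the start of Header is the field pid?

Meta: ttl at 0 (size 1, align 1) → ends 1; pad 3 to align 4 for length; length at 4 (size 4, align 4) → ends 8; checksum at 8 (size 2, align 2) → ends 10; payload_len at 10 (size 2, align 2) → ends 12; seq at 12 (size 1, align 1) → ends 13; tail pad 3 to reach multiple of 4; total 16 bytes, alignment 4
rss at 0 (size 4, align 4) → ends 4
start_time at 4 (size 2, align 2) → ends 6
pad 2 to align 4 for prio
prio at 8 (size 16, align 4) → ends 24
cpu at 24 (size 4, align 4) → ends 28
lock at 28 (size 12, align 4) → ends 40
refcount at 40 (size 8, align 8) → ends 48
gid at 48 (size 2, align 2) → ends 50
pid at 50 (size 7, align 1) → ends 57

50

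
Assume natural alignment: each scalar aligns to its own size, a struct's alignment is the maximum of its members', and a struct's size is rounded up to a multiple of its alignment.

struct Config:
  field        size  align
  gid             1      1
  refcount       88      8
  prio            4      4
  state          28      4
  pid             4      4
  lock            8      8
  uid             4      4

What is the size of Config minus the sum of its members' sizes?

15

gid at 0 (size 1, align 1) → ends 1
pad 7 to align 8 for refcount
refcount at 8 (size 88, align 8) → ends 96
prio at 96 (size 4, align 4) → ends 100
state at 100 (size 28, align 4) → ends 128
pid at 128 (size 4, align 4) → ends 132
pad 4 to align 8 for lock
lock at 136 (size 8, align 8) → ends 144
uid at 144 (size 4, align 4) → ends 148
tail pad 4 to reach multiple of 8
total 152 bytes, alignment 8
data bytes 137, size 152 → padding 15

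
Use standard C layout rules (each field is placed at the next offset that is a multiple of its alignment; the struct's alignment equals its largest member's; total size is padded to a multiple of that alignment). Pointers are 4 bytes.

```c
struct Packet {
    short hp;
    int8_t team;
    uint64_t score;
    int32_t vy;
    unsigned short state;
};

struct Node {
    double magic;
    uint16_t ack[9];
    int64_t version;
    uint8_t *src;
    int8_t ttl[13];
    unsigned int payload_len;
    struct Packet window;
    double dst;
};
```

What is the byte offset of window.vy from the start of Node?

80

Packet: @0: hp [2B, align 2] → 2; @2: team [1B, align 1] → 3; +5 pad (align 8); @8: score [8B, align 8] → 16; @16: vy [4B, align 4] → 20; @20: state [2B, align 2] → 22; +2 tail pad (align 8); size 24, align 8
@0: magic [8B, align 8] → 8
@8: ack [18B, align 2] → 26
+6 pad (align 8)
@32: version [8B, align 8] → 40
@40: src [4B, align 4] → 44
@44: ttl [13B, align 1] → 57
+3 pad (align 4)
@60: payload_len [4B, align 4] → 64
@64: window [24B, align 8] → 88
within Packet: vy at 16
64 + 16 = 80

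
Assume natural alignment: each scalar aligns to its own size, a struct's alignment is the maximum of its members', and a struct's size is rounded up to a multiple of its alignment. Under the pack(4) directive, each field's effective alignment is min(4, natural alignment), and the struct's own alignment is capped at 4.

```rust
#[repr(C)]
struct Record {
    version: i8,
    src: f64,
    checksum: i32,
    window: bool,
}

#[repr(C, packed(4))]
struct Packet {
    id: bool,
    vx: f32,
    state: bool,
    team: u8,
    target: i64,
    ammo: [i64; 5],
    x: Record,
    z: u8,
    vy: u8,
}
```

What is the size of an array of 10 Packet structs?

Record: version at 0 (size 1, align 1) → ends 1; pad 7 to align 8 for src; src at 8 (size 8, align 8) → ends 16; checksum at 16 (size 4, align 4) → ends 20; window at 20 (size 1, align 1) → ends 21; tail pad 3 to reach multiple of 8; total 24 bytes, alignment 8
id at 0 (size 1, align 1) → ends 1
pad 3 to align 4 for vx
vx at 4 (size 4, align 4) → ends 8
state at 8 (size 1, align 1) → ends 9
team at 9 (size 1, align 1) → ends 10
pad 2 to align 4 for target
target at 12 (size 8, align 4) → ends 20
ammo at 20 (size 40, align 4) → ends 60
x at 60 (size 24, align 4) → ends 84
z at 84 (size 1, align 1) → ends 85
vy at 85 (size 1, align 1) → ends 86
tail pad 2 to reach multiple of 4
total 88 bytes, alignment 4
array of 10: 10 × 88 = 880

880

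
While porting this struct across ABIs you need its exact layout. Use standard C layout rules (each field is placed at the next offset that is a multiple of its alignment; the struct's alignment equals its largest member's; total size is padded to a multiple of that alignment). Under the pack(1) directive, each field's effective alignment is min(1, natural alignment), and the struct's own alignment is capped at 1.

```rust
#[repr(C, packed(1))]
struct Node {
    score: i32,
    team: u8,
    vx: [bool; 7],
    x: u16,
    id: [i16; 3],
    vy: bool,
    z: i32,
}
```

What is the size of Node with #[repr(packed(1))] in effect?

25

score at 0 (size 4, align 1) → ends 4
team at 4 (size 1, align 1) → ends 5
vx at 5 (size 7, align 1) → ends 12
x at 12 (size 2, align 1) → ends 14
id at 14 (size 6, align 1) → ends 20
vy at 20 (size 1, align 1) → ends 21
z at 21 (size 4, align 1) → ends 25
total 25 bytes, alignment 1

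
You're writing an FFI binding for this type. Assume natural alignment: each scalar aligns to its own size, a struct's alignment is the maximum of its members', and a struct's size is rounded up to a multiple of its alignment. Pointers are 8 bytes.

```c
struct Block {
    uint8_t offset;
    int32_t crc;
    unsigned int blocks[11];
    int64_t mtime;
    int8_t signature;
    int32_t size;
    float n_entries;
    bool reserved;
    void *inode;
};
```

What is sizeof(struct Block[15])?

1320

offset at 0 (size 1, align 1) → ends 1
pad 3 to align 4 for crc
crc at 4 (size 4, align 4) → ends 8
blocks at 8 (size 44, align 4) → ends 52
pad 4 to align 8 for mtime
mtime at 56 (size 8, align 8) → ends 64
signature at 64 (size 1, align 1) → ends 65
pad 3 to align 4 for size
size at 68 (size 4, align 4) → ends 72
n_entries at 72 (size 4, align 4) → ends 76
reserved at 76 (size 1, align 1) → ends 77
pad 3 to align 8 for inode
inode at 80 (size 8, align 8) → ends 88
total 88 bytes, alignment 8
array of 15: 15 × 88 = 1320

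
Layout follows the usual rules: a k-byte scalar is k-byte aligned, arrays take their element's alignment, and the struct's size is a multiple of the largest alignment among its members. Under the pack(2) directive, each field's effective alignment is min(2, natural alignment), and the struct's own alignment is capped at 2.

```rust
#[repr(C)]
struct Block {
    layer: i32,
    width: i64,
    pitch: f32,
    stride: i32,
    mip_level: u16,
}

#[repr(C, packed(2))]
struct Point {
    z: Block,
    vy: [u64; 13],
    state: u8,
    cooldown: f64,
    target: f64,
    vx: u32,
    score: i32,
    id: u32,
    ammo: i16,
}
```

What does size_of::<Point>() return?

Block: @0: layer [4B, align 4] → 4; +4 pad (align 8); @8: width [8B, align 8] → 16; @16: pitch [4B, align 4] → 20; @20: stride [4B, align 4] → 24; @24: mip_level [2B, align 2] → 26; +6 tail pad (align 8); size 32, align 8
@0: z [32B, align 2] → 32
@32: vy [104B, align 2] → 136
@136: state [1B, align 1] → 137
+1 pad (align 2)
@138: cooldown [8B, align 2] → 146
@146: target [8B, align 2] → 154
@154: vx [4B, align 2] → 158
@158: score [4B, align 2] → 162
@162: id [4B, align 2] → 166
@166: ammo [2B, align 2] → 168
size 168, align 2

168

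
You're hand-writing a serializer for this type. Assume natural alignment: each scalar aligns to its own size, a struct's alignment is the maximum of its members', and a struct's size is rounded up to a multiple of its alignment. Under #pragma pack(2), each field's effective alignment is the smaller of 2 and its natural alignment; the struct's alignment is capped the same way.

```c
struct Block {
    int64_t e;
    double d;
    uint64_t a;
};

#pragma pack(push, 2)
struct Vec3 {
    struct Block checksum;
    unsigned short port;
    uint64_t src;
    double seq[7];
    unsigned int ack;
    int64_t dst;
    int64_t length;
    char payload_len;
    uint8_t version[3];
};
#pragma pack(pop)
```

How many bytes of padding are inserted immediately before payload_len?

0

Block: 0..8  e  (8B, 8-aligned); 8..16  d  (8B, 8-aligned); 16..24  a  (8B, 8-aligned); sizeof = 24, alignof = 8
0..24  checksum  (24B, 2-aligned)
24..26  port  (2B, 2-aligned)
26..34  src  (8B, 2-aligned)
34..90  seq  (56B, 2-aligned)
90..94  ack  (4B, 2-aligned)
94..102  dst  (8B, 2-aligned)
102..110  length  (8B, 2-aligned)
110..111  payload_len  (1B, 1-aligned)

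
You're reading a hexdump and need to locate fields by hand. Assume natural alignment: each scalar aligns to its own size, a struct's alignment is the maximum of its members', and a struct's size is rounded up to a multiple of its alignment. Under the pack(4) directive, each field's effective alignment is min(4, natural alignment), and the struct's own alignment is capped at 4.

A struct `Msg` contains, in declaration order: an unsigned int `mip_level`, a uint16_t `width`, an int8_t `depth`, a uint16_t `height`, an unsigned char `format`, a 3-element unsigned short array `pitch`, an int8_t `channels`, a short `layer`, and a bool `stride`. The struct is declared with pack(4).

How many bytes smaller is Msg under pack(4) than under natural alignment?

natural layout:
  0..4  mip_level  (4B, 4-aligned)
  4..6  width  (2B, 2-aligned)
  6..7  depth  (1B, 1-aligned)
  7..8  -- padding (1B)
  8..10  height  (2B, 2-aligned)
  10..11  format  (1B, 1-aligned)
  11..12  -- padding (1B)
  12..18  pitch  (6B, 2-aligned)
  18..19  channels  (1B, 1-aligned)
  19..20  -- padding (1B)
  20..22  layer  (2B, 2-aligned)
  22..23  stride  (1B, 1-aligned)
  23..24  -- tail padding (1B)
  sizeof = 24, alignof = 4
packed(4) layout:
  0..4  mip_level  (4B, 4-aligned)
  4..6  width  (2B, 2-aligned)
  6..7  depth  (1B, 1-aligned)
  7..8  -- padding (1B)
  8..10  height  (2B, 2-aligned)
  10..11  format  (1B, 1-aligned)
  11..12  -- padding (1B)
  12..18  pitch  (6B, 2-aligned)
  18..19  channels  (1B, 1-aligned)
  19..20  -- padding (1B)
  20..22  layer  (2B, 2-aligned)
  22..23  stride  (1B, 1-aligned)
  23..24  -- tail padding (1B)
  sizeof = 24, alignof = 4
24 − 24 = 0

0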